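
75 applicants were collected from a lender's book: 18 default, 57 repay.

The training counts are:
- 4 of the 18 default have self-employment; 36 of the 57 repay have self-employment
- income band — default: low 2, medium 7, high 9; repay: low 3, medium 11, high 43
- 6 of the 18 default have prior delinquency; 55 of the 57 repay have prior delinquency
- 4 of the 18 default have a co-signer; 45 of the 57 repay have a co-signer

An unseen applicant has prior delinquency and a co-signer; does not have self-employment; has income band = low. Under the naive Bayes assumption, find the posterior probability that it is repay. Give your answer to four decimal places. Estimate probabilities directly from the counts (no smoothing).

default: (18/75) × (14/18) × (2/18) × (6/18) × (4/18) ≈ 0.00153635
repay: (57/75) × (21/57) × (3/57) × (55/57) × (45/57) ≈ 0.0112261
P(repay | x) = 0.0112261 / 0.01276245 ≈ 0.8796

0.8796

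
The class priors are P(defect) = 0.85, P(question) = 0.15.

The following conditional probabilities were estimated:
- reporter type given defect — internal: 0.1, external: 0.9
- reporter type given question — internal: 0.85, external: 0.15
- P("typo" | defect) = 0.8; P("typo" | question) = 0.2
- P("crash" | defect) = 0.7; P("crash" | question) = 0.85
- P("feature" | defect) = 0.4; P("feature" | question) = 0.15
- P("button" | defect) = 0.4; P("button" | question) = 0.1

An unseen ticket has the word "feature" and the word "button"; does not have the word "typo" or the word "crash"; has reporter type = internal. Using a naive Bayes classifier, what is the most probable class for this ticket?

defect: 0.85 × 0.1 × (1−0.8) × (1−0.7) × 0.4 × 0.4 = 0.000816
question: 0.15 × 0.85 × (1−0.2) × (1−0.85) × 0.15 × 0.1 = 0.0002295
Highest score → defect.

defect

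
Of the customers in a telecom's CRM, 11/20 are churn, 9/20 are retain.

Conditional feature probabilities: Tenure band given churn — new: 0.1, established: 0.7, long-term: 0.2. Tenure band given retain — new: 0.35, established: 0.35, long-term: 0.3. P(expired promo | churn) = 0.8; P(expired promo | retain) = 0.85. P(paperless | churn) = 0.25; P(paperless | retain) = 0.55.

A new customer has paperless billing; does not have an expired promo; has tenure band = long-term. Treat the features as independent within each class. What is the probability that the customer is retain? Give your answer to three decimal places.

0.669

churn: 0.55 × 0.2 × (1−0.8) × 0.25 = 0.0055
retain: 0.45 × 0.3 × (1−0.85) × 0.55 = 0.0111375
P(retain | x) = 0.0111375 / 0.0166375 ≈ 0.669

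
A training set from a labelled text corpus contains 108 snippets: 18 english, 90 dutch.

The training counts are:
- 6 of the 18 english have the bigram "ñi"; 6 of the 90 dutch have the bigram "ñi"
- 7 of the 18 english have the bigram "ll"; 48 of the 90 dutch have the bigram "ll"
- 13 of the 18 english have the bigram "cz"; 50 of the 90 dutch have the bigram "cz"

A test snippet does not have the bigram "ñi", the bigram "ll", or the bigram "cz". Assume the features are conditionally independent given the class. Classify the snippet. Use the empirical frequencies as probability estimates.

dutch

english: (18/108) × (12/18) × (11/18) × (5/18) ≈ 0.0188615
dutch: (90/108) × (84/90) × (42/90) × (40/90) ≈ 0.161317
Highest score → dutch.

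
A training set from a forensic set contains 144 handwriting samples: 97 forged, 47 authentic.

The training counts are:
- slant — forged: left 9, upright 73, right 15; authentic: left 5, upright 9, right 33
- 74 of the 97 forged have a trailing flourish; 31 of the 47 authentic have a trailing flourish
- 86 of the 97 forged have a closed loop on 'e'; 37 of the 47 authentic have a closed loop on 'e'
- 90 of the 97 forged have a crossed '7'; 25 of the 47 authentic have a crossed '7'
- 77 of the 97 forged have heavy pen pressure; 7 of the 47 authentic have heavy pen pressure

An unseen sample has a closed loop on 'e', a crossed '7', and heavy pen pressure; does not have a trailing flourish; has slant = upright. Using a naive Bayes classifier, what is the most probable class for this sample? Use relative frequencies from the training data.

forged

forged: (97/144) × (73/97) × (23/97) × (86/97) × (90/97) × (77/97) ≈ 0.0784934
authentic: (47/144) × (9/47) × (16/47) × (37/47) × (25/47) × (7/47) ≈ 0.00132693
Highest score → forged.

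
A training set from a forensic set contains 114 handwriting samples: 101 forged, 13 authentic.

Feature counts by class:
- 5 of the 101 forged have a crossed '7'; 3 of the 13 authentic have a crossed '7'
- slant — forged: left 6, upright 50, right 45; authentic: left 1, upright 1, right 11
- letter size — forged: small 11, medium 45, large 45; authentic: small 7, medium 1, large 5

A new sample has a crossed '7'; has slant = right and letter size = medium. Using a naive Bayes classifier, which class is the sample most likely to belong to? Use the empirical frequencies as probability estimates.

forged: (101/114) × (5/101) × (45/101) × (45/101) ≈ 0.00870658
authentic: (13/114) × (3/13) × (11/13) × (1/13) ≈ 0.00171286
Highest score → forged.

forged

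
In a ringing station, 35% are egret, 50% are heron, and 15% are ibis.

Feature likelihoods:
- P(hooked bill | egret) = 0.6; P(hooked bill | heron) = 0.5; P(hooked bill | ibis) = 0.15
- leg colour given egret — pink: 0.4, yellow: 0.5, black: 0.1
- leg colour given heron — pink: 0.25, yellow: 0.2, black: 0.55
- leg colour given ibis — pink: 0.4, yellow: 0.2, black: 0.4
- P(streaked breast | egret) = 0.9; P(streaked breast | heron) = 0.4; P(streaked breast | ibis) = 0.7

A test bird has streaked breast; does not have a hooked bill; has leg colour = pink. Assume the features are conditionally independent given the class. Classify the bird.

egret: 0.35 × (1−0.6) × 0.4 × 0.9 = 0.0504
heron: 0.5 × (1−0.5) × 0.25 × 0.4 = 0.025
ibis: 0.15 × (1−0.15) × 0.4 × 0.7 = 0.0357
Highest score → egret.

egret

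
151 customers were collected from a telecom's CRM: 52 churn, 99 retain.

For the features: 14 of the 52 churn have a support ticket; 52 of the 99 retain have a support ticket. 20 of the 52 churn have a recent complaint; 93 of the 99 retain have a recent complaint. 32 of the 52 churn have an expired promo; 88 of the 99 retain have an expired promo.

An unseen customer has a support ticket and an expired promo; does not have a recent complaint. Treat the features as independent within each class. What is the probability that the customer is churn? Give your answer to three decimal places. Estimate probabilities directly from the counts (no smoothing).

0.654

churn: (52/151) × (14/52) × (32/52) × (32/52) ≈ 0.0351111
retain: (99/151) × (52/99) × (6/99) × (88/99) ≈ 0.018552
P(churn | x) = 0.0351111 / 0.0536631 ≈ 0.654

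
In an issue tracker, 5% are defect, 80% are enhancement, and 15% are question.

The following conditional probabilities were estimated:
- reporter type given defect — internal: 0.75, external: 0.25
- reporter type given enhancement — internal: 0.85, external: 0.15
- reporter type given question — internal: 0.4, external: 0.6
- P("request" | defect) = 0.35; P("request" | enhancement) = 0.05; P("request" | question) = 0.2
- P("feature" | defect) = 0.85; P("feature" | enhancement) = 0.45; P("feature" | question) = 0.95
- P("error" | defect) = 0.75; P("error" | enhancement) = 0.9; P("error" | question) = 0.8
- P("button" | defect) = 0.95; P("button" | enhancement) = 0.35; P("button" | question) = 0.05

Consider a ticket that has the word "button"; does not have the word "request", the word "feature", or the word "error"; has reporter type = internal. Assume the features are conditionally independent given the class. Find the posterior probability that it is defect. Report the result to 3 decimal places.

defect: 0.05 × 0.75 × (1−0.35) × (1−0.85) × (1−0.75) × 0.95 = 0.000868359375
enhancement: 0.8 × 0.85 × (1−0.05) × (1−0.45) × (1−0.9) × 0.35 = 0.0124355
question: 0.15 × 0.4 × (1−0.2) × (1−0.95) × (1−0.8) × 0.05 = 0.000024
P(defect | x) = 0.000868359375 / 0.013327859375 ≈ 0.065

0.065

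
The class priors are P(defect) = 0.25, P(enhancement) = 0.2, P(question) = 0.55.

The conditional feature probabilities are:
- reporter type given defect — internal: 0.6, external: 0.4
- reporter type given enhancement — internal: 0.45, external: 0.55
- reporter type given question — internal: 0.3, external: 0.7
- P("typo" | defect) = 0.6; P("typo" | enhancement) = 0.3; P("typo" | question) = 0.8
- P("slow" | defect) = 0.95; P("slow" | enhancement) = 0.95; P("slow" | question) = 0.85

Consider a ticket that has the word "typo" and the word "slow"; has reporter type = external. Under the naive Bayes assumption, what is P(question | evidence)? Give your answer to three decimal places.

0.748

defect: 0.25 × 0.4 × 0.6 × 0.95 = 0.057
enhancement: 0.2 × 0.55 × 0.3 × 0.95 = 0.03135
question: 0.55 × 0.7 × 0.8 × 0.85 = 0.2618
P(question | x) = 0.2618 / 0.35015 ≈ 0.748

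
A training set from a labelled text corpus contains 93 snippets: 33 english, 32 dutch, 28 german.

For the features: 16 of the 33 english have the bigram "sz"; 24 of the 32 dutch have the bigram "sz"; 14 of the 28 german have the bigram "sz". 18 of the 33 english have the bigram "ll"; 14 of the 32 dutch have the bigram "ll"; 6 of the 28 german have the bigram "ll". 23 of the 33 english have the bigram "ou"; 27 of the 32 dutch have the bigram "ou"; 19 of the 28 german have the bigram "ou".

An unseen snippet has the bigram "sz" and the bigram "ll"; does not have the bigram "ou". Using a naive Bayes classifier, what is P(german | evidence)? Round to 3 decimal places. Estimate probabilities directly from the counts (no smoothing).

0.184

english: (33/93) × (16/33) × (18/33) × (10/33) ≈ 0.0284369
dutch: (32/93) × (24/32) × (14/32) × (5/32) ≈ 0.0176411
german: (28/93) × (14/28) × (6/28) × (9/28) ≈ 0.0103687
P(german | x) = 0.0103687 / 0.0564467 ≈ 0.184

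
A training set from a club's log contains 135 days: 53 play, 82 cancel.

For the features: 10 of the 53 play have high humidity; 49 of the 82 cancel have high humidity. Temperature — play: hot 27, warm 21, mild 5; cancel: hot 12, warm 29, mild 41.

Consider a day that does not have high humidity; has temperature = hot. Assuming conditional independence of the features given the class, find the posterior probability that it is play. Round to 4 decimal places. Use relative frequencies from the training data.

play: (53/135) × (43/53) × (27/53) ≈ 0.162264
cancel: (82/135) × (33/82) × (12/82) ≈ 0.0357724
P(play | x) = 0.162264 / 0.1980364 ≈ 0.8194

0.8194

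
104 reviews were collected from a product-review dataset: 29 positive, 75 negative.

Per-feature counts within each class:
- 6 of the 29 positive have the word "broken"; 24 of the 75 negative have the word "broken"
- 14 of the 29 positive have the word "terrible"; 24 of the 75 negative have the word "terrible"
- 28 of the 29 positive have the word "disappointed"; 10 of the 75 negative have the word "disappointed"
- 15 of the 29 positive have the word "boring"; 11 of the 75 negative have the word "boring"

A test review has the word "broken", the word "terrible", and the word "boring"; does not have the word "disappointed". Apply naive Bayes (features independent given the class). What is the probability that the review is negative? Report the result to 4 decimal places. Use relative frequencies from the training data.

positive: (29/104) × (6/29) × (14/29) × (1/29) × (15/29) ≈ 0.000496756
negative: (75/104) × (24/75) × (24/75) × (65/75) × (11/75) ≈ 0.00938667
P(negative | x) = 0.00938667 / 0.009883426 ≈ 0.9497

0.9497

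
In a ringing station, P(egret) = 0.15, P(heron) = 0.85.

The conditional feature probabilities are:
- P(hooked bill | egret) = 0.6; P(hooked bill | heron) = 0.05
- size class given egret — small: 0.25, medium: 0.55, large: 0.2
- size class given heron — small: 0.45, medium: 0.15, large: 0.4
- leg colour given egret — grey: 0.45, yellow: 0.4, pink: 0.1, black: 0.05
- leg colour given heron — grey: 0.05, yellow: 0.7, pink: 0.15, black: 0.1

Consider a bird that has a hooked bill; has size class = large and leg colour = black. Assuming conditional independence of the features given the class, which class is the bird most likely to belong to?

heron

egret: 0.15 × 0.6 × 0.2 × 0.05 = 0.0009
heron: 0.85 × 0.05 × 0.4 × 0.1 = 0.0017
Highest score → heron.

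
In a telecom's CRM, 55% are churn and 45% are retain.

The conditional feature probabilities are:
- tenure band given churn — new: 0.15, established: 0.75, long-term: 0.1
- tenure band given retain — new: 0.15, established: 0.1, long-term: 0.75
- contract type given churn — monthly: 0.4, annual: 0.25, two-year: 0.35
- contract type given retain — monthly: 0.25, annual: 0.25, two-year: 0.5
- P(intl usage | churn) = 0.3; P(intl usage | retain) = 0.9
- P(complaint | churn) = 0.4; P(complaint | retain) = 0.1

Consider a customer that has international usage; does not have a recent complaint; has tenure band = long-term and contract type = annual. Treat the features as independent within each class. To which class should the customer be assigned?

retain

churn: 0.55 × 0.1 × 0.25 × 0.3 × (1−0.4) = 0.002475
retain: 0.45 × 0.75 × 0.25 × 0.9 × (1−0.1) = 0.06834375
Highest score → retain.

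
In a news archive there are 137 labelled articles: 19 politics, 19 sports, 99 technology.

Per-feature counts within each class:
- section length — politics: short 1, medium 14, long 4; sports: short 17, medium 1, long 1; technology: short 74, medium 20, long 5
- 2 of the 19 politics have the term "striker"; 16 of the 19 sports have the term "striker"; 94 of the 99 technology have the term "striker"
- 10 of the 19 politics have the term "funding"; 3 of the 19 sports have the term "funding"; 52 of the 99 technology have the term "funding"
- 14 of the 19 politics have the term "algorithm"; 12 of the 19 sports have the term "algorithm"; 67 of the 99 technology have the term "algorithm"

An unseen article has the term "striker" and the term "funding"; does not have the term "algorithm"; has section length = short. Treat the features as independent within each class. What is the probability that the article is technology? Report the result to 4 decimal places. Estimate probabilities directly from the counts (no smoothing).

0.9337

politics: (19/137) × (1/19) × (2/19) × (10/19) × (5/19) ≈ 0.000106419
sports: (19/137) × (17/19) × (16/19) × (3/19) × (7/19) ≈ 0.00607865
technology: (99/137) × (74/99) × (94/99) × (52/99) × (32/99) ≈ 0.0870736
P(technology | x) = 0.0870736 / 0.093258669 ≈ 0.9337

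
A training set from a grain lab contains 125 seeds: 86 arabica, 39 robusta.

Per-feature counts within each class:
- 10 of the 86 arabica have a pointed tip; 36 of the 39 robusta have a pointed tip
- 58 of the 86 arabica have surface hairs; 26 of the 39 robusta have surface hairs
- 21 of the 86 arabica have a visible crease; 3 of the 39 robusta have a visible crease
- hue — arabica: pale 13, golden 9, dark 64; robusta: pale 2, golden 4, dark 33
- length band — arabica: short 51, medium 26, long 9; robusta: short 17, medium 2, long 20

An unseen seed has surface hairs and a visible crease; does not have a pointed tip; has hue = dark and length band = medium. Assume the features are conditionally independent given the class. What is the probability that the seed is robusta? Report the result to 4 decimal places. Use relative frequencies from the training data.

arabica: (86/125) × (76/86) × (58/86) × (21/86) × (64/86) × (26/86) ≈ 0.0225274
robusta: (39/125) × (3/39) × (26/39) × (3/39) × (33/39) × (2/39) ≈ 0.0000534062
P(robusta | x) = 0.0000534062 / 0.0225808062 ≈ 0.0024

0.0024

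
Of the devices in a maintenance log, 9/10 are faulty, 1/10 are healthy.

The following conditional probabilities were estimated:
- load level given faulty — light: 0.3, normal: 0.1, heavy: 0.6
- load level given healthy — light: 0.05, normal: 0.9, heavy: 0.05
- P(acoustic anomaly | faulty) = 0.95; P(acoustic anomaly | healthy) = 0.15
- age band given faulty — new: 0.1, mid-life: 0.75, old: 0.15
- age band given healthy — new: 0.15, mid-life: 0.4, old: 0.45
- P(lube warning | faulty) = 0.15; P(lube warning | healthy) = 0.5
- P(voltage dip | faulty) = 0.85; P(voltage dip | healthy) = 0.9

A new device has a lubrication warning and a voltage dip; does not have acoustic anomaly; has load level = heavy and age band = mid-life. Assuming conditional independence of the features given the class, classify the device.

faulty

faulty: 0.9 × 0.6 × (1−0.95) × 0.75 × 0.15 × 0.85 = 0.002581875
healthy: 0.1 × 0.05 × (1−0.15) × 0.4 × 0.5 × 0.9 = 0.000765
Highest score → faulty.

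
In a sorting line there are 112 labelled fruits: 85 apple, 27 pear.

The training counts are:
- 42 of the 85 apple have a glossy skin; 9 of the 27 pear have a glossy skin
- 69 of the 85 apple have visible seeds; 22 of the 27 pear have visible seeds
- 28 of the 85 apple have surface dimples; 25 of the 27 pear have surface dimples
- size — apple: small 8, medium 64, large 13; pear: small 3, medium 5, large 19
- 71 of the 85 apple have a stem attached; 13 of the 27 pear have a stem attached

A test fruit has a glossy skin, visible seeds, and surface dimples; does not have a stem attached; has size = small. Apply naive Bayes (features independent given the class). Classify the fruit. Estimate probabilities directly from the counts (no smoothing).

apple: (85/112) × (42/85) × (69/85) × (28/85) × (8/85) × (14/85) ≈ 0.00155446
pear: (27/112) × (9/27) × (22/27) × (25/27) × (3/27) × (14/27) ≈ 0.00349286
Highest score → pear.

pear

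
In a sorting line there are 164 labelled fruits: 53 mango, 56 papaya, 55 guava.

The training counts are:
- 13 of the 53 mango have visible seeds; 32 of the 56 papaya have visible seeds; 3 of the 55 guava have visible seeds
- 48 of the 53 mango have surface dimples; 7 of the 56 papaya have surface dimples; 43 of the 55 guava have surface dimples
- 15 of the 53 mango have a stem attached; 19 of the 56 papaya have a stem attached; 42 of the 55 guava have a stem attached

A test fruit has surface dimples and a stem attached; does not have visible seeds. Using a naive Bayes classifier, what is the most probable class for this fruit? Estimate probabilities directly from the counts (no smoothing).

guava

mango: (53/164) × (40/53) × (48/53) × (15/53) ≈ 0.0625168
papaya: (56/164) × (24/56) × (7/56) × (19/56) ≈ 0.00620645
guava: (55/164) × (52/55) × (43/55) × (42/55) ≈ 0.189301
Highest score → guava.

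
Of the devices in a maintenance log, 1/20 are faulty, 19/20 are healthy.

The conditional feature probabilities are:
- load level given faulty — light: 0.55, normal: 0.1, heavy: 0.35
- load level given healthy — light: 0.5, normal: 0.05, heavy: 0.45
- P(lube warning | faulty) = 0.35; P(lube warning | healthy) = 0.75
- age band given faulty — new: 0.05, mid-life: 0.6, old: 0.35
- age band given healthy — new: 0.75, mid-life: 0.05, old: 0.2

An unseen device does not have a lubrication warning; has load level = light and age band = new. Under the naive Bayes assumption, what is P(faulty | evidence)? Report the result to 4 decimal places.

0.0099

faulty: 0.05 × 0.55 × (1−0.35) × 0.05 = 0.00089375
healthy: 0.95 × 0.5 × (1−0.75) × 0.75 = 0.0890625
P(faulty | x) = 0.00089375 / 0.08995625 ≈ 0.0099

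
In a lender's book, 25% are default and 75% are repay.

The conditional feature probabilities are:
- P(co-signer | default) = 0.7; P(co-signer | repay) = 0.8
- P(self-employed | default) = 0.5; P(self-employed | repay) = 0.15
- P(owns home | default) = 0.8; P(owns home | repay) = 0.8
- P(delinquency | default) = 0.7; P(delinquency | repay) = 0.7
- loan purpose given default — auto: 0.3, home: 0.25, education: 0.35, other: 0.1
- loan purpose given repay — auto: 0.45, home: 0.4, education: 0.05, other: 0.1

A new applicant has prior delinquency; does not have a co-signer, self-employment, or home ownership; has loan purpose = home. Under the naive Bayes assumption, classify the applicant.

repay

default: 0.25 × (1−0.7) × (1−0.5) × (1−0.8) × 0.7 × 0.25 = 0.0013125
repay: 0.75 × (1−0.8) × (1−0.15) × (1−0.8) × 0.7 × 0.4 = 0.00714
Highest score → repay.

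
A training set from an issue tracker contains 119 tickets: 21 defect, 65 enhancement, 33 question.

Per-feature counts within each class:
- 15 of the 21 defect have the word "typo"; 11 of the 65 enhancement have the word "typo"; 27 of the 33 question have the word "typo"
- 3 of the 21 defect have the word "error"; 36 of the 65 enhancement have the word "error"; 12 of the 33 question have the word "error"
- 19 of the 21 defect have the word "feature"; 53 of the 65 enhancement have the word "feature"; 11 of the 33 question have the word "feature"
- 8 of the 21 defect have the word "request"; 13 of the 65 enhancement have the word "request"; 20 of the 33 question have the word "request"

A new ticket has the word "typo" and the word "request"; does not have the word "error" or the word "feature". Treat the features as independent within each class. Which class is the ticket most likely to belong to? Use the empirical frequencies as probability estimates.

defect: (21/119) × (15/21) × (18/21) × (2/21) × (8/21) ≈ 0.00391994
enhancement: (65/119) × (11/65) × (29/65) × (12/65) × (13/65) ≈ 0.00152275
question: (33/119) × (27/33) × (21/33) × (22/33) × (20/33) ≈ 0.0583374
Highest score → question.

question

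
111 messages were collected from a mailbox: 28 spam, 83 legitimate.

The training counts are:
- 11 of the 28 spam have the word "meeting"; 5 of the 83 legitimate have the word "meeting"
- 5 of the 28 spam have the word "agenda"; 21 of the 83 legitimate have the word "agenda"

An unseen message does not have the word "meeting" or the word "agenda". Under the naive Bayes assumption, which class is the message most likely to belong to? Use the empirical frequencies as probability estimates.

legitimate

spam: (28/111) × (17/28) × (23/28) ≈ 0.125804
legitimate: (83/111) × (78/83) × (62/83) ≈ 0.52491
Highest score → legitimate.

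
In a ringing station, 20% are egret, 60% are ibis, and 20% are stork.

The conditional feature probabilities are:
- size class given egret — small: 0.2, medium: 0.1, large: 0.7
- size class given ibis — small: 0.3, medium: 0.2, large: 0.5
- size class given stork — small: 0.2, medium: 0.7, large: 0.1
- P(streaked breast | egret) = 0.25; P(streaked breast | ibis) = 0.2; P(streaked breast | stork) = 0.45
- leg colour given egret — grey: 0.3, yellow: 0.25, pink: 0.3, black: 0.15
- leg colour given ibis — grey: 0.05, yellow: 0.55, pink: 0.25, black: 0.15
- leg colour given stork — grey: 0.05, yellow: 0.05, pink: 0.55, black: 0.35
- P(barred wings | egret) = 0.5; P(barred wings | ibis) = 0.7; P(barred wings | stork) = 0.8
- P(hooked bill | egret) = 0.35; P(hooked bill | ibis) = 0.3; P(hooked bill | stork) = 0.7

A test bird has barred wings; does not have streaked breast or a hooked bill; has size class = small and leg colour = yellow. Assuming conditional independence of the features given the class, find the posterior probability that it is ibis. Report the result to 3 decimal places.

0.935

egret: 0.2 × 0.2 × (1−0.25) × 0.25 × 0.5 × (1−0.35) = 0.0024375
ibis: 0.6 × 0.3 × (1−0.2) × 0.55 × 0.7 × (1−0.3) = 0.038808
stork: 0.2 × 0.2 × (1−0.45) × 0.05 × 0.8 × (1−0.7) = 0.000264
P(ibis | x) = 0.038808 / 0.0415095 ≈ 0.935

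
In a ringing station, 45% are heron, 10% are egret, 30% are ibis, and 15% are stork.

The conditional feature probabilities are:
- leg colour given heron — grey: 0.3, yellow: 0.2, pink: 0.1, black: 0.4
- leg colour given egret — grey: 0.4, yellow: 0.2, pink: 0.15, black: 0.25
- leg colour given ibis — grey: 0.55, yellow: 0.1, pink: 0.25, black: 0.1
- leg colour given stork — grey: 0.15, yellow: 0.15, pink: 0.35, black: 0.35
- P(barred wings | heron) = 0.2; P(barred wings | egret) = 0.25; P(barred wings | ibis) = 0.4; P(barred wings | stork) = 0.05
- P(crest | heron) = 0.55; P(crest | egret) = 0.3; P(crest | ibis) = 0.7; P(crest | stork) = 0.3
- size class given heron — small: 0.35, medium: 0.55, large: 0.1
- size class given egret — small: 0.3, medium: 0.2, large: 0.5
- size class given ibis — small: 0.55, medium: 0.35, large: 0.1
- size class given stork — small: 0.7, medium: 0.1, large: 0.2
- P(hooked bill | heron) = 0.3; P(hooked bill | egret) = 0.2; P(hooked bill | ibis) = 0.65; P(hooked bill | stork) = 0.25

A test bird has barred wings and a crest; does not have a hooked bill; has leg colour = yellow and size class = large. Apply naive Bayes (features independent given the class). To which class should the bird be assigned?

heron

heron: 0.45 × 0.2 × 0.2 × 0.55 × 0.1 × (1−0.3) = 0.000693
egret: 0.1 × 0.2 × 0.25 × 0.3 × 0.5 × (1−0.2) = 0.0006
ibis: 0.3 × 0.1 × 0.4 × 0.7 × 0.1 × (1−0.65) = 0.000294
stork: 0.15 × 0.15 × 0.05 × 0.3 × 0.2 × (1−0.25) = 0.000050625
Highest score → heron.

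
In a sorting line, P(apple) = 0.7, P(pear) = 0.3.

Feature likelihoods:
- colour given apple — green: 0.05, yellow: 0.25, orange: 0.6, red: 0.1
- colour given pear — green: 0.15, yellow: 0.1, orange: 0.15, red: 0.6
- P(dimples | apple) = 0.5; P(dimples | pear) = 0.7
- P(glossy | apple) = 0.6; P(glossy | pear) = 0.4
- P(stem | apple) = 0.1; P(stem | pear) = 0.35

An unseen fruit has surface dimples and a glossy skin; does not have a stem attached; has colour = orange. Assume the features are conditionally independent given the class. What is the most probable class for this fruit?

apple: 0.7 × 0.6 × 0.5 × 0.6 × (1−0.1) = 0.1134
pear: 0.3 × 0.15 × 0.7 × 0.4 × (1−0.35) = 0.00819
Highest score → apple.

apple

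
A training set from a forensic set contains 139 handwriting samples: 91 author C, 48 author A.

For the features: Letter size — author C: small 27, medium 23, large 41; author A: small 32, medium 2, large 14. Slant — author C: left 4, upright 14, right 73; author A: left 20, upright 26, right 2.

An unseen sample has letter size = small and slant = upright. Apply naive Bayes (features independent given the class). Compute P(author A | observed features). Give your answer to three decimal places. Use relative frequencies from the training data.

0.807

author C: (91/139) × (27/91) × (14/91) ≈ 0.0298838
author A: (48/139) × (32/48) × (26/48) ≈ 0.1247
P(author A | x) = 0.1247 / 0.1545838 ≈ 0.807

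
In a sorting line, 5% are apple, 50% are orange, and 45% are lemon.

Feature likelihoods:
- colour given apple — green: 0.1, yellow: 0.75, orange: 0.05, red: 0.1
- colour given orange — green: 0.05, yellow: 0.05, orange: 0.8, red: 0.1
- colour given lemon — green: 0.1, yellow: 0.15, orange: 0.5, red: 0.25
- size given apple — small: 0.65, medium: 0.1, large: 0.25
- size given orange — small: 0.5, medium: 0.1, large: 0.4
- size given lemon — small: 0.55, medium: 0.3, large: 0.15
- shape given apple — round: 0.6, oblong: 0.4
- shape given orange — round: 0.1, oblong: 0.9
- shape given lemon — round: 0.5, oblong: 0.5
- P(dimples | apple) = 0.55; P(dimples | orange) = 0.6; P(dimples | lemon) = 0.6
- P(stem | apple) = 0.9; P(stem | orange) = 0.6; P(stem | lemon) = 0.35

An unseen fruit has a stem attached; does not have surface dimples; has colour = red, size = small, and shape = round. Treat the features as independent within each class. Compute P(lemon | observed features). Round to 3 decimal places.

0.757

apple: 0.05 × 0.1 × 0.65 × 0.6 × (1−0.55) × 0.9 = 0.00078975
orange: 0.5 × 0.1 × 0.5 × 0.1 × (1−0.6) × 0.6 = 0.0006
lemon: 0.45 × 0.25 × 0.55 × 0.5 × (1−0.6) × 0.35 = 0.00433125
P(lemon | x) = 0.00433125 / 0.005721 ≈ 0.757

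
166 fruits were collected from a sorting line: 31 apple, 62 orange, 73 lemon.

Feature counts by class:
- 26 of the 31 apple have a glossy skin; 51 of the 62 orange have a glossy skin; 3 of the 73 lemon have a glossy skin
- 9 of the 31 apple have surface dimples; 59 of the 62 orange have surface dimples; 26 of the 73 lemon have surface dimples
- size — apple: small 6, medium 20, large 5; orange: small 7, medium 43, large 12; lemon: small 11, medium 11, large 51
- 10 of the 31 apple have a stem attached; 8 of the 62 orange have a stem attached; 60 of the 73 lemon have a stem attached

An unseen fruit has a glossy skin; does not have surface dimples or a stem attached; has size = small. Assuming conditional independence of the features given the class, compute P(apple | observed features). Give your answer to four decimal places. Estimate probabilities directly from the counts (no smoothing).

0.8915

apple: (31/166) × (26/31) × (22/31) × (6/31) × (21/31) ≈ 0.0145738
orange: (62/166) × (51/62) × (3/62) × (7/62) × (54/62) ≈ 0.00146184
lemon: (73/166) × (3/73) × (47/73) × (11/73) × (13/73) ≈ 0.000312233
P(apple | x) = 0.0145738 / 0.016347873 ≈ 0.8915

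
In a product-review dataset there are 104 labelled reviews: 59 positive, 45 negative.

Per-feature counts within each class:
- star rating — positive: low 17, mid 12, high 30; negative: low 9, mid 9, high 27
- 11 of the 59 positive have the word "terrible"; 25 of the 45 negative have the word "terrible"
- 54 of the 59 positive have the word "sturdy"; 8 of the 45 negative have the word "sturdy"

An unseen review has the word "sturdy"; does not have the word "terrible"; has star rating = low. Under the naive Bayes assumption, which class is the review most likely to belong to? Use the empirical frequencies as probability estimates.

positive: (59/104) × (17/59) × (48/59) × (54/59) ≈ 0.121716
negative: (45/104) × (9/45) × (20/45) × (8/45) ≈ 0.00683761
Highest score → positive.

positive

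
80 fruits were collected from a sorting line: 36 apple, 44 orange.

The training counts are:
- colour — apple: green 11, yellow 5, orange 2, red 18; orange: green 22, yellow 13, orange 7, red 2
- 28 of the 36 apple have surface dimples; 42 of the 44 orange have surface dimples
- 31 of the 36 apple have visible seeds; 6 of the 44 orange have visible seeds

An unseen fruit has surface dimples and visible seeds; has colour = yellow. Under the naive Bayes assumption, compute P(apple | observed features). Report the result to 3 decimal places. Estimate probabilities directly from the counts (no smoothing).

0.664

apple: (36/80) × (5/36) × (28/36) × (31/36) ≈ 0.0418596
orange: (44/80) × (13/44) × (42/44) × (6/44) ≈ 0.0211519
P(apple | x) = 0.0418596 / 0.0630115 ≈ 0.664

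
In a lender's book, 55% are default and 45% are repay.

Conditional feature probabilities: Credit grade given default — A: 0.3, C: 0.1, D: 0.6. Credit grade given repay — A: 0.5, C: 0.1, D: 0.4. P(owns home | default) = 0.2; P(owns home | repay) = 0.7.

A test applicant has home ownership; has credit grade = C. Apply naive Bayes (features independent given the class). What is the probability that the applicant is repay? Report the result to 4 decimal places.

0.7412

default: 0.55 × 0.1 × 0.2 = 0.011
repay: 0.45 × 0.1 × 0.7 = 0.0315
P(repay | x) = 0.0315 / 0.0425 ≈ 0.7412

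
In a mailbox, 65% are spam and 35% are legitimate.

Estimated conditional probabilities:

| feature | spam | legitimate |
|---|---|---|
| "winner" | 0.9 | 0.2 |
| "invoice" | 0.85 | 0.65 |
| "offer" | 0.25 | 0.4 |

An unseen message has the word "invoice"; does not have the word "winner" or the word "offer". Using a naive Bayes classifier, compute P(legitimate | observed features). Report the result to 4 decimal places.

0.7249

spam: 0.65 × (1−0.9) × 0.85 × (1−0.25) = 0.0414375
legitimate: 0.35 × (1−0.2) × 0.65 × (1−0.4) = 0.1092
P(legitimate | x) = 0.1092 / 0.1506375 ≈ 0.7249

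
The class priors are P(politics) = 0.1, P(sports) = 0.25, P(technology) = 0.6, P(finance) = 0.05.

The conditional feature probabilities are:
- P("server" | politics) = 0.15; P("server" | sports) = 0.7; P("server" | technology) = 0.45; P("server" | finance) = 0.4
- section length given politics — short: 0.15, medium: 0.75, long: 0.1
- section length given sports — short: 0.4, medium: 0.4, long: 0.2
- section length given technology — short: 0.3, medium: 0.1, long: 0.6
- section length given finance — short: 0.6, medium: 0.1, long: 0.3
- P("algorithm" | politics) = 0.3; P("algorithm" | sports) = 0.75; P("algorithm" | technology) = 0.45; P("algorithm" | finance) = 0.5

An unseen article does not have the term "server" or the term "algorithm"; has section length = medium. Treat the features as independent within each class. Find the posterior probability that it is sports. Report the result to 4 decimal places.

0.1045

politics: 0.1 × (1−0.15) × 0.75 × (1−0.3) = 0.044625
sports: 0.25 × (1−0.7) × 0.4 × (1−0.75) = 0.0075
technology: 0.6 × (1−0.45) × 0.1 × (1−0.45) = 0.01815
finance: 0.05 × (1−0.4) × 0.1 × (1−0.5) = 0.0015
P(sports | x) = 0.0075 / 0.071775 ≈ 0.1045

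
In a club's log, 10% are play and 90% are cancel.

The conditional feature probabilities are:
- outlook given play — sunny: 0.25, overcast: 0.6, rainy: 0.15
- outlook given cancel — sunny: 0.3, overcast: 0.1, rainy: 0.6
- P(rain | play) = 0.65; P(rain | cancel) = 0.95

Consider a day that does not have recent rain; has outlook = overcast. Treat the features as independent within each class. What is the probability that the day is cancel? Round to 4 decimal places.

0.1765

play: 0.1 × 0.6 × (1−0.65) = 0.021
cancel: 0.9 × 0.1 × (1−0.95) = 0.0045
P(cancel | x) = 0.0045 / 0.0255 ≈ 0.1765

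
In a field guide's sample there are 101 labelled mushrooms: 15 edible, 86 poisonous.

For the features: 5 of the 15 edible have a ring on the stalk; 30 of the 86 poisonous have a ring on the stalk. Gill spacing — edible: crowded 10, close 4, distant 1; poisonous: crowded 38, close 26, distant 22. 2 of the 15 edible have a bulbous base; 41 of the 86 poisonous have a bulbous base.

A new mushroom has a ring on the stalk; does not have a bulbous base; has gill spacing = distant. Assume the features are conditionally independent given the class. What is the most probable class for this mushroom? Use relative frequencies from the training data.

edible: (15/101) × (5/15) × (1/15) × (13/15) ≈ 0.00286029
poisonous: (86/101) × (30/86) × (22/86) × (45/86) ≈ 0.0397592
Highest score → poisonous.

poisonous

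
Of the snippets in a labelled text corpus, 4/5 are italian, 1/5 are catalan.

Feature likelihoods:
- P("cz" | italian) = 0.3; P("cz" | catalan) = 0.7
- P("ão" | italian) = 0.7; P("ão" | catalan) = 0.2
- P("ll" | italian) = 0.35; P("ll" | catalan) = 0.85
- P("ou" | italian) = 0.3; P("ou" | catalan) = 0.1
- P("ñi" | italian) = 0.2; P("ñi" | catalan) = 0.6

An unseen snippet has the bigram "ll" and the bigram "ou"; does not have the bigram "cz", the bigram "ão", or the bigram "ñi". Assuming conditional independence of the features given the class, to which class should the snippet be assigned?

italian

italian: 0.8 × (1−0.3) × (1−0.7) × 0.35 × 0.3 × (1−0.2) = 0.014112
catalan: 0.2 × (1−0.7) × (1−0.2) × 0.85 × 0.1 × (1−0.6) = 0.001632
Highest score → italian.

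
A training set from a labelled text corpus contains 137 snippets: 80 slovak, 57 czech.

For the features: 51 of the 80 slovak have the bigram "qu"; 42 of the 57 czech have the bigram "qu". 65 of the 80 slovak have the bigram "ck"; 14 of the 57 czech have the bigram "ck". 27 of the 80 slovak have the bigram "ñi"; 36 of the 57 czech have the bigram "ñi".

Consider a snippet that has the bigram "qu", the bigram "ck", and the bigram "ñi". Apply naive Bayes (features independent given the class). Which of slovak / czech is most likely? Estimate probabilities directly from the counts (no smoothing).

slovak: (80/137) × (51/80) × (65/80) × (27/80) ≈ 0.102081
czech: (57/137) × (42/57) × (14/57) × (36/57) ≈ 0.0475565
Highest score → slovak.

slovak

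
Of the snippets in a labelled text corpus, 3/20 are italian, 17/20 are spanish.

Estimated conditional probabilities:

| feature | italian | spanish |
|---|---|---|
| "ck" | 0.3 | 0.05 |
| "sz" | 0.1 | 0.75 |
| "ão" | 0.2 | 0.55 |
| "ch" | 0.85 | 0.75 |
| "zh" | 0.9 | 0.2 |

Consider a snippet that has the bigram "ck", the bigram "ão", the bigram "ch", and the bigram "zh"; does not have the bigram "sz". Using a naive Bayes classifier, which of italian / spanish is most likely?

italian

italian: 0.15 × 0.3 × (1−0.1) × 0.2 × 0.85 × 0.9 = 0.0061965
spanish: 0.85 × 0.05 × (1−0.75) × 0.55 × 0.75 × 0.2 = 0.0008765625
Highest score → italian.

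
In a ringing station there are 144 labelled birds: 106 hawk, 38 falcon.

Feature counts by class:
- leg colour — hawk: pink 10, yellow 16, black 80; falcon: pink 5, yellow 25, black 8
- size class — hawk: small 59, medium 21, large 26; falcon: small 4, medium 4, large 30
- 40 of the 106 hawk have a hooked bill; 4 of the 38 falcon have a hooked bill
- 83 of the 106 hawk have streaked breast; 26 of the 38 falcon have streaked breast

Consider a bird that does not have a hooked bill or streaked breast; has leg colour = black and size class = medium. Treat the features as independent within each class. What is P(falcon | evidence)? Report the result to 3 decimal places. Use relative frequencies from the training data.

hawk: (106/144) × (80/106) × (21/106) × (66/106) × (23/106) ≈ 0.0148697
falcon: (38/144) × (8/38) × (4/38) × (34/38) × (12/38) ≈ 0.00165233
P(falcon | x) = 0.00165233 / 0.01652203 ≈ 0.100

0.100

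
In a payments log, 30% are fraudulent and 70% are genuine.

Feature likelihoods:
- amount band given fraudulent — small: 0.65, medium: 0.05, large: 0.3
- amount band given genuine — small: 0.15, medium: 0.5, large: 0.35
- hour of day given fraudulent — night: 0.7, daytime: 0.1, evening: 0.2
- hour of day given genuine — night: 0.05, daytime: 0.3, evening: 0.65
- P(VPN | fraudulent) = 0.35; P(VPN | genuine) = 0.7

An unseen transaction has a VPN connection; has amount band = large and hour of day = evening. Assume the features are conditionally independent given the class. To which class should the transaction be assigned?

fraudulent: 0.3 × 0.3 × 0.2 × 0.35 = 0.0063
genuine: 0.7 × 0.35 × 0.65 × 0.7 = 0.111475
Highest score → genuine.

genuine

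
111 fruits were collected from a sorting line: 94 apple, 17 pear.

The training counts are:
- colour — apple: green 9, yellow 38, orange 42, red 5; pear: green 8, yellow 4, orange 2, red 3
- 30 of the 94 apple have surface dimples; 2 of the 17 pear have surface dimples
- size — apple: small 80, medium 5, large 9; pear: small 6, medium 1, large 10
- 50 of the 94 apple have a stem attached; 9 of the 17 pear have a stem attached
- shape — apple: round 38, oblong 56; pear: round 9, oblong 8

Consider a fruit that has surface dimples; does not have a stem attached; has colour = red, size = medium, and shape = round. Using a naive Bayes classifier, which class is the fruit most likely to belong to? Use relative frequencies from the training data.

apple

apple: (94/111) × (5/94) × (30/94) × (5/94) × (44/94) × (38/94) ≈ 0.000144698
pear: (17/111) × (3/17) × (2/17) × (1/17) × (8/17) × (9/17) ≈ 0.0000465978
Highest score → apple.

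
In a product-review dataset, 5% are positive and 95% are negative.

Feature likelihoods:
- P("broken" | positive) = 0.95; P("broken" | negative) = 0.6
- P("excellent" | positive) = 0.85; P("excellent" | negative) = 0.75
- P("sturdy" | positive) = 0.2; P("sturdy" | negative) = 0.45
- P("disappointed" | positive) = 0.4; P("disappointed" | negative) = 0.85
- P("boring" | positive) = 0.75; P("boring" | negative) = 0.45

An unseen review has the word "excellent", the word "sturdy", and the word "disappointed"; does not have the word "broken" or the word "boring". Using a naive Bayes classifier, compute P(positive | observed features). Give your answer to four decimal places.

0.0007

positive: 0.05 × (1−0.95) × 0.85 × 0.2 × 0.4 × (1−0.75) = 0.0000425
negative: 0.95 × (1−0.6) × 0.75 × 0.45 × 0.85 × (1−0.45) = 0.059956875
P(positive | x) = 0.0000425 / 0.059999375 ≈ 0.0007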